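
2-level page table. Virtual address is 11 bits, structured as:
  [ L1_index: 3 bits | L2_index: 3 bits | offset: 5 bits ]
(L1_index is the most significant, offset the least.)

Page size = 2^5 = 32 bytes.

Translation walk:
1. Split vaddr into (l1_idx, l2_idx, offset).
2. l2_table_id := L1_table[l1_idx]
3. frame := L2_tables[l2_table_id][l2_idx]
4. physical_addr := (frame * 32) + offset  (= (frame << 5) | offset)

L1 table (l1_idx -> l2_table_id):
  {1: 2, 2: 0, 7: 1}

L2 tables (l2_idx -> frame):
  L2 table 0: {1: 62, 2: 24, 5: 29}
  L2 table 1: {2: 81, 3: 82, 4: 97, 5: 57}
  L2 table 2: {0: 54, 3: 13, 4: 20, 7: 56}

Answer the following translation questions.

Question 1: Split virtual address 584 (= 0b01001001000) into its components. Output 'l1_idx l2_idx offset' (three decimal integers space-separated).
vaddr = 584 = 0b01001001000
  top 3 bits -> l1_idx = 2
  next 3 bits -> l2_idx = 2
  bottom 5 bits -> offset = 8

Answer: 2 2 8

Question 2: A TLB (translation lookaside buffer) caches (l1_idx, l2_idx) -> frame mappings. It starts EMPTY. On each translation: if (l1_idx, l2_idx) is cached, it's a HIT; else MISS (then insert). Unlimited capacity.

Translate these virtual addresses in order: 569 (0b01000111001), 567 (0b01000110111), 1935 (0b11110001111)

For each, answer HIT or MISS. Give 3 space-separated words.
Answer: MISS HIT MISS

Derivation:
vaddr=569: (2,1) not in TLB -> MISS, insert
vaddr=567: (2,1) in TLB -> HIT
vaddr=1935: (7,4) not in TLB -> MISS, insert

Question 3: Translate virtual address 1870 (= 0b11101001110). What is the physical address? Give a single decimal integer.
vaddr = 1870 = 0b11101001110
Split: l1_idx=7, l2_idx=2, offset=14
L1[7] = 1
L2[1][2] = 81
paddr = 81 * 32 + 14 = 2606

Answer: 2606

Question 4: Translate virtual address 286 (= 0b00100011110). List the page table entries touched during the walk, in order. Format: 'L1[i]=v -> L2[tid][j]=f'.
vaddr = 286 = 0b00100011110
Split: l1_idx=1, l2_idx=0, offset=30

Answer: L1[1]=2 -> L2[2][0]=54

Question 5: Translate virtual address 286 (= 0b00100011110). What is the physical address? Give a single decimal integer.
vaddr = 286 = 0b00100011110
Split: l1_idx=1, l2_idx=0, offset=30
L1[1] = 2
L2[2][0] = 54
paddr = 54 * 32 + 30 = 1758

Answer: 1758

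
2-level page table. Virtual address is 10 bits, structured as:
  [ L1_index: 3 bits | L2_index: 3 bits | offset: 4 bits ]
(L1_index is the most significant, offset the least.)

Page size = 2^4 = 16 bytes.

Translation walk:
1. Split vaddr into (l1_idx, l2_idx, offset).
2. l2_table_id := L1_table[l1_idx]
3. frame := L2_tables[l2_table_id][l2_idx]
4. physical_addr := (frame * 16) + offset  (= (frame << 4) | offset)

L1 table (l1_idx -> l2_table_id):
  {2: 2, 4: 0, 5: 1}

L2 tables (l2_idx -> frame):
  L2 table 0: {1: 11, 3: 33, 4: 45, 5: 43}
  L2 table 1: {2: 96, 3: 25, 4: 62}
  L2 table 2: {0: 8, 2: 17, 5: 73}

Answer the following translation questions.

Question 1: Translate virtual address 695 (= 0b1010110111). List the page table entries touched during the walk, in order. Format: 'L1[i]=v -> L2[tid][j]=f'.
Answer: L1[5]=1 -> L2[1][3]=25

Derivation:
vaddr = 695 = 0b1010110111
Split: l1_idx=5, l2_idx=3, offset=7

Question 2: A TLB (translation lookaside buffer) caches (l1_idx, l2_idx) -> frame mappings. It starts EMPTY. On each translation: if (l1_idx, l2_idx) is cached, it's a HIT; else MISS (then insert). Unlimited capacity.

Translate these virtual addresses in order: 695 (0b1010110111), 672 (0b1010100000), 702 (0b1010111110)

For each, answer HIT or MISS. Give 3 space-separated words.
vaddr=695: (5,3) not in TLB -> MISS, insert
vaddr=672: (5,2) not in TLB -> MISS, insert
vaddr=702: (5,3) in TLB -> HIT

Answer: MISS MISS HIT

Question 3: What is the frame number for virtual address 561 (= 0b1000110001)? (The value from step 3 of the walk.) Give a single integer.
Answer: 33

Derivation:
vaddr = 561: l1_idx=4, l2_idx=3
L1[4] = 0; L2[0][3] = 33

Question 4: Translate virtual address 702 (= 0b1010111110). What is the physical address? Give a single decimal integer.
vaddr = 702 = 0b1010111110
Split: l1_idx=5, l2_idx=3, offset=14
L1[5] = 1
L2[1][3] = 25
paddr = 25 * 16 + 14 = 414

Answer: 414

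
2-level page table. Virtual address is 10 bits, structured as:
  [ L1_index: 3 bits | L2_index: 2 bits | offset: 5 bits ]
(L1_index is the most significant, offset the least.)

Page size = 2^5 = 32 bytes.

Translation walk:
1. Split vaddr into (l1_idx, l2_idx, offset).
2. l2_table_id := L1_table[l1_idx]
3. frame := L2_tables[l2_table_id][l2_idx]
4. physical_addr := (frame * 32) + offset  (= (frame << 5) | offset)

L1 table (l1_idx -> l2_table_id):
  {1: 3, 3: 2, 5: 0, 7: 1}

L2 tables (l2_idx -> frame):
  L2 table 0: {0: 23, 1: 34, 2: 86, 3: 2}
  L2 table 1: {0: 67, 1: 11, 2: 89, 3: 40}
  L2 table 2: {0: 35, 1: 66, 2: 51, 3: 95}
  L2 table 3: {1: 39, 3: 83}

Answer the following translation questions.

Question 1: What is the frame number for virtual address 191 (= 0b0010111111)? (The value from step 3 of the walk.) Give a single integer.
Answer: 39

Derivation:
vaddr = 191: l1_idx=1, l2_idx=1
L1[1] = 3; L2[3][1] = 39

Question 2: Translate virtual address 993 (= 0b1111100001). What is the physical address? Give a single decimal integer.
vaddr = 993 = 0b1111100001
Split: l1_idx=7, l2_idx=3, offset=1
L1[7] = 1
L2[1][3] = 40
paddr = 40 * 32 + 1 = 1281

Answer: 1281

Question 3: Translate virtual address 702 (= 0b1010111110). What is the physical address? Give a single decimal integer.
Answer: 1118

Derivation:
vaddr = 702 = 0b1010111110
Split: l1_idx=5, l2_idx=1, offset=30
L1[5] = 0
L2[0][1] = 34
paddr = 34 * 32 + 30 = 1118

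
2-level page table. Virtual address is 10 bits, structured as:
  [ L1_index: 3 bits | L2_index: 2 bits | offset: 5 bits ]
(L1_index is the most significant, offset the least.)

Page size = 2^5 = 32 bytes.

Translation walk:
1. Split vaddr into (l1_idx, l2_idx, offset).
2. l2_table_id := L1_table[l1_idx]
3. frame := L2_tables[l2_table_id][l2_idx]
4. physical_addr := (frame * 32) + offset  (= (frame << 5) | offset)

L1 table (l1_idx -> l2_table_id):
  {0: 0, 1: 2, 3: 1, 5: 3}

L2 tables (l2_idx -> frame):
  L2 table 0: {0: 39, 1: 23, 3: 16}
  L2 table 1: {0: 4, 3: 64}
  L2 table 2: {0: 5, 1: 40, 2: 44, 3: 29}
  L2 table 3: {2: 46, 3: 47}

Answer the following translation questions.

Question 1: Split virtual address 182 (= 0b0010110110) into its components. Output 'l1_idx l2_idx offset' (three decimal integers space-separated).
Answer: 1 1 22

Derivation:
vaddr = 182 = 0b0010110110
  top 3 bits -> l1_idx = 1
  next 2 bits -> l2_idx = 1
  bottom 5 bits -> offset = 22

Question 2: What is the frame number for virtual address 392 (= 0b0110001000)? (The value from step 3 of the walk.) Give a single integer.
Answer: 4

Derivation:
vaddr = 392: l1_idx=3, l2_idx=0
L1[3] = 1; L2[1][0] = 4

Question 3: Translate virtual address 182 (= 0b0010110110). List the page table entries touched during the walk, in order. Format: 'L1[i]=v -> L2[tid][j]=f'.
vaddr = 182 = 0b0010110110
Split: l1_idx=1, l2_idx=1, offset=22

Answer: L1[1]=2 -> L2[2][1]=40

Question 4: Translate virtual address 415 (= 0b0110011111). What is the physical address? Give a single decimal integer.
vaddr = 415 = 0b0110011111
Split: l1_idx=3, l2_idx=0, offset=31
L1[3] = 1
L2[1][0] = 4
paddr = 4 * 32 + 31 = 159

Answer: 159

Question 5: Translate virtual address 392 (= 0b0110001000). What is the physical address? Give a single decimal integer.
vaddr = 392 = 0b0110001000
Split: l1_idx=3, l2_idx=0, offset=8
L1[3] = 1
L2[1][0] = 4
paddr = 4 * 32 + 8 = 136

Answer: 136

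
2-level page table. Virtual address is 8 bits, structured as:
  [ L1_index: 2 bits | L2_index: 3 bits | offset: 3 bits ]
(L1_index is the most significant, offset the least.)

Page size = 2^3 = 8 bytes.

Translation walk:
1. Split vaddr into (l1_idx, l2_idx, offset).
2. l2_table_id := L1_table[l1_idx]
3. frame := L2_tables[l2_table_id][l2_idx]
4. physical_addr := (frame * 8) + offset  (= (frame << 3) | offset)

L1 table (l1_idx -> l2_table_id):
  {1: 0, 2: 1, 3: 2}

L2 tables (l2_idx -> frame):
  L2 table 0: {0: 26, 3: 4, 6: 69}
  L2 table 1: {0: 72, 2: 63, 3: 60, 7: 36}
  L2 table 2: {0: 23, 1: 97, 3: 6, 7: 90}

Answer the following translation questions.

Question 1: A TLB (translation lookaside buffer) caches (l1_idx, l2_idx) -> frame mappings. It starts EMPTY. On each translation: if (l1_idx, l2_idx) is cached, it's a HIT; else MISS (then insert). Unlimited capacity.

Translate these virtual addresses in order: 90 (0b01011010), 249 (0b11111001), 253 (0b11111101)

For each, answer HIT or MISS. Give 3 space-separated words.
Answer: MISS MISS HIT

Derivation:
vaddr=90: (1,3) not in TLB -> MISS, insert
vaddr=249: (3,7) not in TLB -> MISS, insert
vaddr=253: (3,7) in TLB -> HIT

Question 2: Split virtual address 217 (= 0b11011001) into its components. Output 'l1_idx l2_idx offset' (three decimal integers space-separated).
Answer: 3 3 1

Derivation:
vaddr = 217 = 0b11011001
  top 2 bits -> l1_idx = 3
  next 3 bits -> l2_idx = 3
  bottom 3 bits -> offset = 1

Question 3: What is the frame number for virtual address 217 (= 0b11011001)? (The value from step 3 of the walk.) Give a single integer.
Answer: 6

Derivation:
vaddr = 217: l1_idx=3, l2_idx=3
L1[3] = 2; L2[2][3] = 6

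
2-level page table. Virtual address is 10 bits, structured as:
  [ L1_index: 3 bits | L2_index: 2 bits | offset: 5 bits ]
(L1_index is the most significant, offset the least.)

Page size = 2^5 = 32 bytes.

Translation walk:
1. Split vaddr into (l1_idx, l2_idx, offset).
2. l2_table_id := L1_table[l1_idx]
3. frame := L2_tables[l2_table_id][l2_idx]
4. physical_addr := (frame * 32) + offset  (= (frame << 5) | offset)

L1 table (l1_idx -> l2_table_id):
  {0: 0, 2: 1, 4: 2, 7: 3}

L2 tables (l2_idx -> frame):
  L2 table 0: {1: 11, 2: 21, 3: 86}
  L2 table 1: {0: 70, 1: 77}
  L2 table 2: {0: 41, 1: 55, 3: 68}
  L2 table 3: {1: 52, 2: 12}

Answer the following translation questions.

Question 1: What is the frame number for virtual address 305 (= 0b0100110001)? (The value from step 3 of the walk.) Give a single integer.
vaddr = 305: l1_idx=2, l2_idx=1
L1[2] = 1; L2[1][1] = 77

Answer: 77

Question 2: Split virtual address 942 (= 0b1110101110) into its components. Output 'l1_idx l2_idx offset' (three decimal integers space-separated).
Answer: 7 1 14

Derivation:
vaddr = 942 = 0b1110101110
  top 3 bits -> l1_idx = 7
  next 2 bits -> l2_idx = 1
  bottom 5 bits -> offset = 14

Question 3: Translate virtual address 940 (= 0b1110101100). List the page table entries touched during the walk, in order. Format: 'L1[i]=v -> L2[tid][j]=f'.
vaddr = 940 = 0b1110101100
Split: l1_idx=7, l2_idx=1, offset=12

Answer: L1[7]=3 -> L2[3][1]=52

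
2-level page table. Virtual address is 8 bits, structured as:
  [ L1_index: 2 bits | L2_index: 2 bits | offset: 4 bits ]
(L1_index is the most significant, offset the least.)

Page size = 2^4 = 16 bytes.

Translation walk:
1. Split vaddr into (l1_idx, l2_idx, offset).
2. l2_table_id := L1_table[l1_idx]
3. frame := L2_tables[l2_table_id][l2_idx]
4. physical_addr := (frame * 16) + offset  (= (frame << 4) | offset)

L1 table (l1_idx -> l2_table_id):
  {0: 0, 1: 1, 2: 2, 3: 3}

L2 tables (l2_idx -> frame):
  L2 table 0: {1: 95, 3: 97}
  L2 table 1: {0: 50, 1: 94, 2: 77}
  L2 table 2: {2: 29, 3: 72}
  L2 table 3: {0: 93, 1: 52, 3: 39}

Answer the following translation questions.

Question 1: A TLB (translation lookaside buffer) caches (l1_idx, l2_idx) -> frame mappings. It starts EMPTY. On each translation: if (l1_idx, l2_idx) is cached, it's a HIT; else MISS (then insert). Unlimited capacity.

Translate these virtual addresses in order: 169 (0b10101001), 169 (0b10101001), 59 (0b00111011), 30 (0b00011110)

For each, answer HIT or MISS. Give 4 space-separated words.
Answer: MISS HIT MISS MISS

Derivation:
vaddr=169: (2,2) not in TLB -> MISS, insert
vaddr=169: (2,2) in TLB -> HIT
vaddr=59: (0,3) not in TLB -> MISS, insert
vaddr=30: (0,1) not in TLB -> MISS, insert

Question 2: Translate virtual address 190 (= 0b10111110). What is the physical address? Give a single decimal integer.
Answer: 1166

Derivation:
vaddr = 190 = 0b10111110
Split: l1_idx=2, l2_idx=3, offset=14
L1[2] = 2
L2[2][3] = 72
paddr = 72 * 16 + 14 = 1166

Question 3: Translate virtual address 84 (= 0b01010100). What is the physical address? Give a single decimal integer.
vaddr = 84 = 0b01010100
Split: l1_idx=1, l2_idx=1, offset=4
L1[1] = 1
L2[1][1] = 94
paddr = 94 * 16 + 4 = 1508

Answer: 1508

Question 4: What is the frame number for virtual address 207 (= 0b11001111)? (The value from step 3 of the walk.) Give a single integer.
Answer: 93

Derivation:
vaddr = 207: l1_idx=3, l2_idx=0
L1[3] = 3; L2[3][0] = 93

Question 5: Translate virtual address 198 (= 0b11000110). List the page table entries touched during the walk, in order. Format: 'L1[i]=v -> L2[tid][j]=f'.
vaddr = 198 = 0b11000110
Split: l1_idx=3, l2_idx=0, offset=6

Answer: L1[3]=3 -> L2[3][0]=93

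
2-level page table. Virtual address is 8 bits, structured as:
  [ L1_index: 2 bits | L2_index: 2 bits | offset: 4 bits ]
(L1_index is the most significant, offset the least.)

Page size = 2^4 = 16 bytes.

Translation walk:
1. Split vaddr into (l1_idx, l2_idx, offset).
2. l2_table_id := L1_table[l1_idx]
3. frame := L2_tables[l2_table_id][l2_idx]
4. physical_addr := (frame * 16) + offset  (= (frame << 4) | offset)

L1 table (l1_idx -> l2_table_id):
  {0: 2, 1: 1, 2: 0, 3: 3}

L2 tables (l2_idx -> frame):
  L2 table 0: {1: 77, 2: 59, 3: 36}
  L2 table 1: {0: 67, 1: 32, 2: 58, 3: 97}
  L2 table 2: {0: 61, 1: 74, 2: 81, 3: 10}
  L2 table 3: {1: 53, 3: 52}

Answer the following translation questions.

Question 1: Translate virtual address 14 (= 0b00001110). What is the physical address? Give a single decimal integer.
Answer: 990

Derivation:
vaddr = 14 = 0b00001110
Split: l1_idx=0, l2_idx=0, offset=14
L1[0] = 2
L2[2][0] = 61
paddr = 61 * 16 + 14 = 990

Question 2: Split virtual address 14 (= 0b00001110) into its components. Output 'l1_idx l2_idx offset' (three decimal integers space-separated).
Answer: 0 0 14

Derivation:
vaddr = 14 = 0b00001110
  top 2 bits -> l1_idx = 0
  next 2 bits -> l2_idx = 0
  bottom 4 bits -> offset = 14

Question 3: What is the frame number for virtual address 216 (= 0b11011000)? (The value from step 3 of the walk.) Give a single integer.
vaddr = 216: l1_idx=3, l2_idx=1
L1[3] = 3; L2[3][1] = 53

Answer: 53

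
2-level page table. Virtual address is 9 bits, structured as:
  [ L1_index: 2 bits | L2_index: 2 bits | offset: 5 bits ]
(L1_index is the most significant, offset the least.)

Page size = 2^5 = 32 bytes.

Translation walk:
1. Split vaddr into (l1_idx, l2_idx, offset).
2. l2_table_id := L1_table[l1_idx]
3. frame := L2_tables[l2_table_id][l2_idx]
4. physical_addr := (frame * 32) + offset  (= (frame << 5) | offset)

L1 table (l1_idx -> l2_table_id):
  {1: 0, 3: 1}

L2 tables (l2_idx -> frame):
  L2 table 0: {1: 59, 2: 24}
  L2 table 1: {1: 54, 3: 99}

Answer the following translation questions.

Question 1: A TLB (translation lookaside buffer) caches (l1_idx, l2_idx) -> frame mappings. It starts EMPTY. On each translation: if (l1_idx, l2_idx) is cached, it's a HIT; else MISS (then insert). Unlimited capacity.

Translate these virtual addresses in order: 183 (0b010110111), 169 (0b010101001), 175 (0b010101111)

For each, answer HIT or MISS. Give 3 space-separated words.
vaddr=183: (1,1) not in TLB -> MISS, insert
vaddr=169: (1,1) in TLB -> HIT
vaddr=175: (1,1) in TLB -> HIT

Answer: MISS HIT HIT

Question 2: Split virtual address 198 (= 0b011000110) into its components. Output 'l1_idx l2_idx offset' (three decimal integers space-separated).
Answer: 1 2 6

Derivation:
vaddr = 198 = 0b011000110
  top 2 bits -> l1_idx = 1
  next 2 bits -> l2_idx = 2
  bottom 5 bits -> offset = 6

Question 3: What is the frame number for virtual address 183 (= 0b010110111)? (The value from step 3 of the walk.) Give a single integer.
vaddr = 183: l1_idx=1, l2_idx=1
L1[1] = 0; L2[0][1] = 59

Answer: 59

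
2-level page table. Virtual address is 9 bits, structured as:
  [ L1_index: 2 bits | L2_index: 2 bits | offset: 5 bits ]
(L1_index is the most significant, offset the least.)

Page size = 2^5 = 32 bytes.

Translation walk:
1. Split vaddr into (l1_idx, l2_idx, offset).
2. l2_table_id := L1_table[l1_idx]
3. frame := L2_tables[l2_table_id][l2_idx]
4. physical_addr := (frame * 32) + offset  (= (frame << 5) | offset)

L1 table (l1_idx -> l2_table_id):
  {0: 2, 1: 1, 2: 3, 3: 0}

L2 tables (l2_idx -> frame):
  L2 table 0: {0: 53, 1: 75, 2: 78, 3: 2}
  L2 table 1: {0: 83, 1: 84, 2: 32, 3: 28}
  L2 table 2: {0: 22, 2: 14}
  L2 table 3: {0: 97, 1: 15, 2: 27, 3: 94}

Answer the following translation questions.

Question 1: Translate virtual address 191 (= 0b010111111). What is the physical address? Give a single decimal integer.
Answer: 2719

Derivation:
vaddr = 191 = 0b010111111
Split: l1_idx=1, l2_idx=1, offset=31
L1[1] = 1
L2[1][1] = 84
paddr = 84 * 32 + 31 = 2719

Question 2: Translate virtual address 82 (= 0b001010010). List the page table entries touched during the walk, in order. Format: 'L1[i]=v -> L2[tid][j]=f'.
vaddr = 82 = 0b001010010
Split: l1_idx=0, l2_idx=2, offset=18

Answer: L1[0]=2 -> L2[2][2]=14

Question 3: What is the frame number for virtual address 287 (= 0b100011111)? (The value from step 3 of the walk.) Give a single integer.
vaddr = 287: l1_idx=2, l2_idx=0
L1[2] = 3; L2[3][0] = 97

Answer: 97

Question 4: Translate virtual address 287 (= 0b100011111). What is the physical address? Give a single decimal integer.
vaddr = 287 = 0b100011111
Split: l1_idx=2, l2_idx=0, offset=31
L1[2] = 3
L2[3][0] = 97
paddr = 97 * 32 + 31 = 3135

Answer: 3135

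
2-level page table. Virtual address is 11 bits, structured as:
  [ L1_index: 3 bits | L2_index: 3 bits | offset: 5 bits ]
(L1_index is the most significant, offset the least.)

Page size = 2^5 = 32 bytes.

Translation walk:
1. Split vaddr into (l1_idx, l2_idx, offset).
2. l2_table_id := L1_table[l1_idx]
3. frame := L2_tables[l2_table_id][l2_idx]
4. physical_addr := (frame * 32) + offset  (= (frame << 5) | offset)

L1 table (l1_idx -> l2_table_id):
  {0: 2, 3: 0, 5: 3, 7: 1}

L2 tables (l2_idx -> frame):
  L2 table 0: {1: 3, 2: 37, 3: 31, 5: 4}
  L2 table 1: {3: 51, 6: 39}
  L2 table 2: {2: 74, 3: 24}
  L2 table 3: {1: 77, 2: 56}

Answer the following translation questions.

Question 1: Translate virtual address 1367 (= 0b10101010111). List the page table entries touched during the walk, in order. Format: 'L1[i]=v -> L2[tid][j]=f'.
vaddr = 1367 = 0b10101010111
Split: l1_idx=5, l2_idx=2, offset=23

Answer: L1[5]=3 -> L2[3][2]=56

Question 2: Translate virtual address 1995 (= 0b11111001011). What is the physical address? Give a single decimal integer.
vaddr = 1995 = 0b11111001011
Split: l1_idx=7, l2_idx=6, offset=11
L1[7] = 1
L2[1][6] = 39
paddr = 39 * 32 + 11 = 1259

Answer: 1259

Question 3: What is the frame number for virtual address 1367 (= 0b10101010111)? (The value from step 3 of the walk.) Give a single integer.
vaddr = 1367: l1_idx=5, l2_idx=2
L1[5] = 3; L2[3][2] = 56

Answer: 56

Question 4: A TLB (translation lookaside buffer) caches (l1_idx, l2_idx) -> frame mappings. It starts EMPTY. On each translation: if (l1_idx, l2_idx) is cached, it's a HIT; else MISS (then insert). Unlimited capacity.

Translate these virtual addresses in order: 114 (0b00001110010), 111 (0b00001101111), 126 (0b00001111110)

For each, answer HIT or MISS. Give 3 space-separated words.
vaddr=114: (0,3) not in TLB -> MISS, insert
vaddr=111: (0,3) in TLB -> HIT
vaddr=126: (0,3) in TLB -> HIT

Answer: MISS HIT HIT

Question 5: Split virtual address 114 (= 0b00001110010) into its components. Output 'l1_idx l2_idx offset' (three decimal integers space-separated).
vaddr = 114 = 0b00001110010
  top 3 bits -> l1_idx = 0
  next 3 bits -> l2_idx = 3
  bottom 5 bits -> offset = 18

Answer: 0 3 18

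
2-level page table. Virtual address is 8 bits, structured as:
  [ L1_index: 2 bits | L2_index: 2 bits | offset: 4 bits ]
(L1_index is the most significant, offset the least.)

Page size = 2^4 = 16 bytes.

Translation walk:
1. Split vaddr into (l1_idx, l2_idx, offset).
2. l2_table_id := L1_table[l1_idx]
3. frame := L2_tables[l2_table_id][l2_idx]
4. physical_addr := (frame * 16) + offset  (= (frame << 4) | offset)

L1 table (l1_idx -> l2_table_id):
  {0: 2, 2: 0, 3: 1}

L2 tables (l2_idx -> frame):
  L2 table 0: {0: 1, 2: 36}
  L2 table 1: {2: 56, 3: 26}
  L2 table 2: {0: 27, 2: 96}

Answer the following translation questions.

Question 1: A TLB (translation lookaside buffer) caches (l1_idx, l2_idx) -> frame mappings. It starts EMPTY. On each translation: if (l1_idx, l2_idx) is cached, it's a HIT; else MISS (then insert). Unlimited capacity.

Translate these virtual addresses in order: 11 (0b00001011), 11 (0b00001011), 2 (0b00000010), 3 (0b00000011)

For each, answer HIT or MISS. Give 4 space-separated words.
Answer: MISS HIT HIT HIT

Derivation:
vaddr=11: (0,0) not in TLB -> MISS, insert
vaddr=11: (0,0) in TLB -> HIT
vaddr=2: (0,0) in TLB -> HIT
vaddr=3: (0,0) in TLB -> HIT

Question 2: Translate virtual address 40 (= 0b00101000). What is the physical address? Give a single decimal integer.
vaddr = 40 = 0b00101000
Split: l1_idx=0, l2_idx=2, offset=8
L1[0] = 2
L2[2][2] = 96
paddr = 96 * 16 + 8 = 1544

Answer: 1544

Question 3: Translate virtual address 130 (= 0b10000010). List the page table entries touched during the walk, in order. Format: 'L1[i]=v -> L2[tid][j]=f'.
Answer: L1[2]=0 -> L2[0][0]=1

Derivation:
vaddr = 130 = 0b10000010
Split: l1_idx=2, l2_idx=0, offset=2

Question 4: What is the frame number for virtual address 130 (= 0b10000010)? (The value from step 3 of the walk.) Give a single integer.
Answer: 1

Derivation:
vaddr = 130: l1_idx=2, l2_idx=0
L1[2] = 0; L2[0][0] = 1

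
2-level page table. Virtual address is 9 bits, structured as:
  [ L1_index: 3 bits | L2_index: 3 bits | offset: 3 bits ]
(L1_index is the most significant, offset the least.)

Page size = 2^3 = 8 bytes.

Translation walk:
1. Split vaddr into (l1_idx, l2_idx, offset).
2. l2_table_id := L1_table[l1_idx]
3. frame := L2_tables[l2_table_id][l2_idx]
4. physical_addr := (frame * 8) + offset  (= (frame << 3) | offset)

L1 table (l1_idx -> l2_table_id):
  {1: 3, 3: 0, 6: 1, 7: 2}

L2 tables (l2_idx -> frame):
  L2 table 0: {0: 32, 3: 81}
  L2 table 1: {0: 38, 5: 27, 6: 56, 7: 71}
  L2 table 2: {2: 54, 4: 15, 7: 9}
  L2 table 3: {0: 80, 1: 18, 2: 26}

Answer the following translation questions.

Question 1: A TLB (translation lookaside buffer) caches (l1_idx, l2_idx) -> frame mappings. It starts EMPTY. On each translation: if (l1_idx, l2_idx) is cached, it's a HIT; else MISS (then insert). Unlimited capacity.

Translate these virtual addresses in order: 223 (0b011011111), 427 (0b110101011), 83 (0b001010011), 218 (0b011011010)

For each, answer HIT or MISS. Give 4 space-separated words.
Answer: MISS MISS MISS HIT

Derivation:
vaddr=223: (3,3) not in TLB -> MISS, insert
vaddr=427: (6,5) not in TLB -> MISS, insert
vaddr=83: (1,2) not in TLB -> MISS, insert
vaddr=218: (3,3) in TLB -> HIT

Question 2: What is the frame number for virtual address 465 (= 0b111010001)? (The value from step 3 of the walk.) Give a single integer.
Answer: 54

Derivation:
vaddr = 465: l1_idx=7, l2_idx=2
L1[7] = 2; L2[2][2] = 54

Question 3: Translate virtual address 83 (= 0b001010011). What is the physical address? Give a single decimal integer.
vaddr = 83 = 0b001010011
Split: l1_idx=1, l2_idx=2, offset=3
L1[1] = 3
L2[3][2] = 26
paddr = 26 * 8 + 3 = 211

Answer: 211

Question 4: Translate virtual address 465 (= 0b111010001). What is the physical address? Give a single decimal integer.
vaddr = 465 = 0b111010001
Split: l1_idx=7, l2_idx=2, offset=1
L1[7] = 2
L2[2][2] = 54
paddr = 54 * 8 + 1 = 433

Answer: 433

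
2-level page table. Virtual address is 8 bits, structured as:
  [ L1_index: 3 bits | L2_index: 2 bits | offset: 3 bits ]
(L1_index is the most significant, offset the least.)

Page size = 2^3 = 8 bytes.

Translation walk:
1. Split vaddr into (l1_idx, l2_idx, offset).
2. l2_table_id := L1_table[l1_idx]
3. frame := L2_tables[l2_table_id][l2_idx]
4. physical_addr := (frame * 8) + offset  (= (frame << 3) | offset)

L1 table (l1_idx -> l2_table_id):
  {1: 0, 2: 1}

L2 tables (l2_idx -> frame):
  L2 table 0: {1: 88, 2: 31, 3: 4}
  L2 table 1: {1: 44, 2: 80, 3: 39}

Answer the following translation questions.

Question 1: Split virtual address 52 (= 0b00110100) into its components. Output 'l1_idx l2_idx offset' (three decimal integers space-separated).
Answer: 1 2 4

Derivation:
vaddr = 52 = 0b00110100
  top 3 bits -> l1_idx = 1
  next 2 bits -> l2_idx = 2
  bottom 3 bits -> offset = 4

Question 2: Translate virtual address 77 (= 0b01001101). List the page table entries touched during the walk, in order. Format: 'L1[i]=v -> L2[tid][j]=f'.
Answer: L1[2]=1 -> L2[1][1]=44

Derivation:
vaddr = 77 = 0b01001101
Split: l1_idx=2, l2_idx=1, offset=5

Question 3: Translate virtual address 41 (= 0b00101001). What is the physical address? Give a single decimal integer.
Answer: 705

Derivation:
vaddr = 41 = 0b00101001
Split: l1_idx=1, l2_idx=1, offset=1
L1[1] = 0
L2[0][1] = 88
paddr = 88 * 8 + 1 = 705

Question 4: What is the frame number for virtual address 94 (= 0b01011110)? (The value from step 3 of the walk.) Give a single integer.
Answer: 39

Derivation:
vaddr = 94: l1_idx=2, l2_idx=3
L1[2] = 1; L2[1][3] = 39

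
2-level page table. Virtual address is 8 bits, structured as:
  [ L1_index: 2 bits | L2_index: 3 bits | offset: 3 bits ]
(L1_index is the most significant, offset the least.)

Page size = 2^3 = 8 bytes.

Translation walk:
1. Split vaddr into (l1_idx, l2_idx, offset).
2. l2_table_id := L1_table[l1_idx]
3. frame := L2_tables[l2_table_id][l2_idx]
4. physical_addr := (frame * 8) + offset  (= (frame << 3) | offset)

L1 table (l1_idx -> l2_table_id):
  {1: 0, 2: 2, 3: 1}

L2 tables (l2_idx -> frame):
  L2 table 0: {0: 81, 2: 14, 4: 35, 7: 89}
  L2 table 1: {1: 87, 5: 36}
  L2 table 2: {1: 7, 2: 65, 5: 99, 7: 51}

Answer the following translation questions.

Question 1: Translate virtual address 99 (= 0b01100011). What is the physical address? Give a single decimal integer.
Answer: 283

Derivation:
vaddr = 99 = 0b01100011
Split: l1_idx=1, l2_idx=4, offset=3
L1[1] = 0
L2[0][4] = 35
paddr = 35 * 8 + 3 = 283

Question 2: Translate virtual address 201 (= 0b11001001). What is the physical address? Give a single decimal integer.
vaddr = 201 = 0b11001001
Split: l1_idx=3, l2_idx=1, offset=1
L1[3] = 1
L2[1][1] = 87
paddr = 87 * 8 + 1 = 697

Answer: 697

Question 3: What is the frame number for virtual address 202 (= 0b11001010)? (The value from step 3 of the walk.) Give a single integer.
vaddr = 202: l1_idx=3, l2_idx=1
L1[3] = 1; L2[1][1] = 87

Answer: 87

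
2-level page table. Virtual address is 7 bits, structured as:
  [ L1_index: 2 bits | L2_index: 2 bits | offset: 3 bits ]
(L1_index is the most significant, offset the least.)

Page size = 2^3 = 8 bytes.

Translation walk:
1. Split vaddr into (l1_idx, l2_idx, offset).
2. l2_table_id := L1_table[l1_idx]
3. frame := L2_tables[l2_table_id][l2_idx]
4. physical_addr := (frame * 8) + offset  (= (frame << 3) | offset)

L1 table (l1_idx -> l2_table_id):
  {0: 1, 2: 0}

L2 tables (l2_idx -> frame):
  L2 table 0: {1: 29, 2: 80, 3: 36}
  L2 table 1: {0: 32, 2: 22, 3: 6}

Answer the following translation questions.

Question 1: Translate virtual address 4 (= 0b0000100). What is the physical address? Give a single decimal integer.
Answer: 260

Derivation:
vaddr = 4 = 0b0000100
Split: l1_idx=0, l2_idx=0, offset=4
L1[0] = 1
L2[1][0] = 32
paddr = 32 * 8 + 4 = 260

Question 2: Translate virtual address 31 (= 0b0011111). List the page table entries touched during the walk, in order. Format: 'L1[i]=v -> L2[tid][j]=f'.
Answer: L1[0]=1 -> L2[1][3]=6

Derivation:
vaddr = 31 = 0b0011111
Split: l1_idx=0, l2_idx=3, offset=7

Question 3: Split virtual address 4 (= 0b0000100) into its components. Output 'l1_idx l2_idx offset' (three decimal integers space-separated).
vaddr = 4 = 0b0000100
  top 2 bits -> l1_idx = 0
  next 2 bits -> l2_idx = 0
  bottom 3 bits -> offset = 4

Answer: 0 0 4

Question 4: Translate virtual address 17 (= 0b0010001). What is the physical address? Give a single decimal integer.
Answer: 177

Derivation:
vaddr = 17 = 0b0010001
Split: l1_idx=0, l2_idx=2, offset=1
L1[0] = 1
L2[1][2] = 22
paddr = 22 * 8 + 1 = 177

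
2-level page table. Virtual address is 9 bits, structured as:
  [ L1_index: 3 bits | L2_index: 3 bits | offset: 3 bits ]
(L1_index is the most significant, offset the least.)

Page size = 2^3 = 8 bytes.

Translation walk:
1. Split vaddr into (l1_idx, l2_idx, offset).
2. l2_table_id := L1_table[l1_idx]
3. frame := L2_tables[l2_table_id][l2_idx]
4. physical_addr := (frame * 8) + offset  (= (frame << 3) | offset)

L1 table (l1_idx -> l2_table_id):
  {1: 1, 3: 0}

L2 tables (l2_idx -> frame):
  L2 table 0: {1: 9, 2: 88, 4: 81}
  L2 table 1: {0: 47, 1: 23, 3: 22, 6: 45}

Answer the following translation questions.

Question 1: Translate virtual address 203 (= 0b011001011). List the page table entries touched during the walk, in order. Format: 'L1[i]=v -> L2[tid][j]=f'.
Answer: L1[3]=0 -> L2[0][1]=9

Derivation:
vaddr = 203 = 0b011001011
Split: l1_idx=3, l2_idx=1, offset=3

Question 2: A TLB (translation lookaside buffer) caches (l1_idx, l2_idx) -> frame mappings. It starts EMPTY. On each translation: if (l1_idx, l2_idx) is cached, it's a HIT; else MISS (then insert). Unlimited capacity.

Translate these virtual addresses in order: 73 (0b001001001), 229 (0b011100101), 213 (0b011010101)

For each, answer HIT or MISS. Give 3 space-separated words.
Answer: MISS MISS MISS

Derivation:
vaddr=73: (1,1) not in TLB -> MISS, insert
vaddr=229: (3,4) not in TLB -> MISS, insert
vaddr=213: (3,2) not in TLB -> MISS, insert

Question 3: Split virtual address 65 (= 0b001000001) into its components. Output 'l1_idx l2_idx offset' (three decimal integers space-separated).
Answer: 1 0 1

Derivation:
vaddr = 65 = 0b001000001
  top 3 bits -> l1_idx = 1
  next 3 bits -> l2_idx = 0
  bottom 3 bits -> offset = 1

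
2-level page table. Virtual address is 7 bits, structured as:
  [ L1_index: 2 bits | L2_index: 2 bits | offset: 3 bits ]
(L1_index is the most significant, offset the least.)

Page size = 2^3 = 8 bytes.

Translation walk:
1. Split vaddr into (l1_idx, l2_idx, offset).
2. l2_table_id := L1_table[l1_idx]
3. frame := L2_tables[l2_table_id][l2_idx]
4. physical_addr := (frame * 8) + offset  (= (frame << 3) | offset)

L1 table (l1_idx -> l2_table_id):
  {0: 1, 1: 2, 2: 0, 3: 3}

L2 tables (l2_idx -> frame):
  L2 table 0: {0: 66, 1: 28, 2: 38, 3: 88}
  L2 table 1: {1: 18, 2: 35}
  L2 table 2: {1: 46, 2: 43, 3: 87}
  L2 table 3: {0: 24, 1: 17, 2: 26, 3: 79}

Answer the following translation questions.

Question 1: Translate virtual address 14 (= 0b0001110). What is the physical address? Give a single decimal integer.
Answer: 150

Derivation:
vaddr = 14 = 0b0001110
Split: l1_idx=0, l2_idx=1, offset=6
L1[0] = 1
L2[1][1] = 18
paddr = 18 * 8 + 6 = 150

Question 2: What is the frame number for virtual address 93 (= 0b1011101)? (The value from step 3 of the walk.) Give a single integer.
Answer: 88

Derivation:
vaddr = 93: l1_idx=2, l2_idx=3
L1[2] = 0; L2[0][3] = 88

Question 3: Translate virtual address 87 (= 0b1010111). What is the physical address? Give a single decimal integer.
vaddr = 87 = 0b1010111
Split: l1_idx=2, l2_idx=2, offset=7
L1[2] = 0
L2[0][2] = 38
paddr = 38 * 8 + 7 = 311

Answer: 311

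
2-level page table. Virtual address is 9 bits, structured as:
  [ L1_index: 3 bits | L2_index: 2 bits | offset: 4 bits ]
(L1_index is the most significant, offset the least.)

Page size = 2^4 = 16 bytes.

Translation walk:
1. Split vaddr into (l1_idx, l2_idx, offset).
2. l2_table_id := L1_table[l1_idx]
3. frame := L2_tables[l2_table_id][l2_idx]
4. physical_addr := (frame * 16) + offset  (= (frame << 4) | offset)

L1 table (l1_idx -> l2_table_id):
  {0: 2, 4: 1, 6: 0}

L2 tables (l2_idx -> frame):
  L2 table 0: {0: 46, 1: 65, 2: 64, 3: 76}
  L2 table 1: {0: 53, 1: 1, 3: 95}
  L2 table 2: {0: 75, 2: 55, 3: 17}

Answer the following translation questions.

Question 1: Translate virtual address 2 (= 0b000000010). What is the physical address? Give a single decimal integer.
vaddr = 2 = 0b000000010
Split: l1_idx=0, l2_idx=0, offset=2
L1[0] = 2
L2[2][0] = 75
paddr = 75 * 16 + 2 = 1202

Answer: 1202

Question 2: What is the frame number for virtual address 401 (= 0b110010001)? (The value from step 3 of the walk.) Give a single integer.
vaddr = 401: l1_idx=6, l2_idx=1
L1[6] = 0; L2[0][1] = 65

Answer: 65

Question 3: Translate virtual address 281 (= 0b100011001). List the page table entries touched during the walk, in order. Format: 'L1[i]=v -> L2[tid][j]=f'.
Answer: L1[4]=1 -> L2[1][1]=1

Derivation:
vaddr = 281 = 0b100011001
Split: l1_idx=4, l2_idx=1, offset=9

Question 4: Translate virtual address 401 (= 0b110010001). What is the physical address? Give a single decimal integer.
vaddr = 401 = 0b110010001
Split: l1_idx=6, l2_idx=1, offset=1
L1[6] = 0
L2[0][1] = 65
paddr = 65 * 16 + 1 = 1041

Answer: 1041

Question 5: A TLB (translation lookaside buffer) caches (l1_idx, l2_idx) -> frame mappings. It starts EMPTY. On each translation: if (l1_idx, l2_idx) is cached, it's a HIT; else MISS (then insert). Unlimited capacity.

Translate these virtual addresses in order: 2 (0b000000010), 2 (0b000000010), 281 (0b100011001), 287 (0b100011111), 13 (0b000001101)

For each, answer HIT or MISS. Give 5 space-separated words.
Answer: MISS HIT MISS HIT HIT

Derivation:
vaddr=2: (0,0) not in TLB -> MISS, insert
vaddr=2: (0,0) in TLB -> HIT
vaddr=281: (4,1) not in TLB -> MISS, insert
vaddr=287: (4,1) in TLB -> HIT
vaddr=13: (0,0) in TLB -> HIT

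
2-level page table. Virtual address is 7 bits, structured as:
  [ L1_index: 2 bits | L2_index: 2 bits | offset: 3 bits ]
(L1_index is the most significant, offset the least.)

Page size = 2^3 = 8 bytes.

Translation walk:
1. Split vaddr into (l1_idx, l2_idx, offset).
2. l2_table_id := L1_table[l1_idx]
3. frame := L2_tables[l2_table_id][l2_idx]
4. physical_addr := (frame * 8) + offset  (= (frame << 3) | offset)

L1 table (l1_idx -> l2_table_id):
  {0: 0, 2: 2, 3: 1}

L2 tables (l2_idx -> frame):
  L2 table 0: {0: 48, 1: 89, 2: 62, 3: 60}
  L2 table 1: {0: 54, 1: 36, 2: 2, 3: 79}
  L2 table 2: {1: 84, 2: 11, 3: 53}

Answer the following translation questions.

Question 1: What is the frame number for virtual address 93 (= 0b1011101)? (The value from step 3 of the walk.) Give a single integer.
vaddr = 93: l1_idx=2, l2_idx=3
L1[2] = 2; L2[2][3] = 53

Answer: 53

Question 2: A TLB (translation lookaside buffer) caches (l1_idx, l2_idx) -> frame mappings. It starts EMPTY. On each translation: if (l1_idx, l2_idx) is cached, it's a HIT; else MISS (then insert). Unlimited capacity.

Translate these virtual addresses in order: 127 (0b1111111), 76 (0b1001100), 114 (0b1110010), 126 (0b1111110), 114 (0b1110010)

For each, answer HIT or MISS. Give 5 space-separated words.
vaddr=127: (3,3) not in TLB -> MISS, insert
vaddr=76: (2,1) not in TLB -> MISS, insert
vaddr=114: (3,2) not in TLB -> MISS, insert
vaddr=126: (3,3) in TLB -> HIT
vaddr=114: (3,2) in TLB -> HIT

Answer: MISS MISS MISS HIT HIT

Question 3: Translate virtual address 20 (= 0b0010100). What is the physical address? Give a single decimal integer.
Answer: 500

Derivation:
vaddr = 20 = 0b0010100
Split: l1_idx=0, l2_idx=2, offset=4
L1[0] = 0
L2[0][2] = 62
paddr = 62 * 8 + 4 = 500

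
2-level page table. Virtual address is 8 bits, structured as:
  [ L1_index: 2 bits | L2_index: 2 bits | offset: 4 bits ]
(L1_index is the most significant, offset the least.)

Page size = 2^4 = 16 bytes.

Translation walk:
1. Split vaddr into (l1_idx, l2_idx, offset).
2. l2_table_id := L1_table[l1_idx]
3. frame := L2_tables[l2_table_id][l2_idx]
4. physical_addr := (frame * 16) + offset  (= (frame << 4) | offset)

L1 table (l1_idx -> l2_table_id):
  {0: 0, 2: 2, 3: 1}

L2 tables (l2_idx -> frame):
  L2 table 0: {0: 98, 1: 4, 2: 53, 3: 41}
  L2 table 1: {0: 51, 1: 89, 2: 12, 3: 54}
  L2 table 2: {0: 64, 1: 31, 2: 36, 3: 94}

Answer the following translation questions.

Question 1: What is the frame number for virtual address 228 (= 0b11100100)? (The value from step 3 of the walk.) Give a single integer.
Answer: 12

Derivation:
vaddr = 228: l1_idx=3, l2_idx=2
L1[3] = 1; L2[1][2] = 12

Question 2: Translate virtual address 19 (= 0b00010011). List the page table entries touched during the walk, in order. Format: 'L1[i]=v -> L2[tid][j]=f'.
Answer: L1[0]=0 -> L2[0][1]=4

Derivation:
vaddr = 19 = 0b00010011
Split: l1_idx=0, l2_idx=1, offset=3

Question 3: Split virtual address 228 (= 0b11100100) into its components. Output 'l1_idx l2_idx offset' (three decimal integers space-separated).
Answer: 3 2 4

Derivation:
vaddr = 228 = 0b11100100
  top 2 bits -> l1_idx = 3
  next 2 bits -> l2_idx = 2
  bottom 4 bits -> offset = 4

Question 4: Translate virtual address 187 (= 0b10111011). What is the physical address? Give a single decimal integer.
Answer: 1515

Derivation:
vaddr = 187 = 0b10111011
Split: l1_idx=2, l2_idx=3, offset=11
L1[2] = 2
L2[2][3] = 94
paddr = 94 * 16 + 11 = 1515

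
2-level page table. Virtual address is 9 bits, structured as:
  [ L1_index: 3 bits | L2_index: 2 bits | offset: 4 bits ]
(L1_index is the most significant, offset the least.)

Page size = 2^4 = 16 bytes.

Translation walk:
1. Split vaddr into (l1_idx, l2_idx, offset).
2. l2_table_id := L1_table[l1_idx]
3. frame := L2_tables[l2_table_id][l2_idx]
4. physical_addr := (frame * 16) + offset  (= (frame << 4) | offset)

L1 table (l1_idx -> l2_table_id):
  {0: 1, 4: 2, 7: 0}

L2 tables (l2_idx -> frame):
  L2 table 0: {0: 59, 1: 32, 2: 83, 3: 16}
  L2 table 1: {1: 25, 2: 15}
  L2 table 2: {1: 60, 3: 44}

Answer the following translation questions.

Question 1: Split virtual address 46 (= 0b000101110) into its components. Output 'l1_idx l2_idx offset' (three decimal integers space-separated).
vaddr = 46 = 0b000101110
  top 3 bits -> l1_idx = 0
  next 2 bits -> l2_idx = 2
  bottom 4 bits -> offset = 14

Answer: 0 2 14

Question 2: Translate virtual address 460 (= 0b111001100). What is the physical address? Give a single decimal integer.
vaddr = 460 = 0b111001100
Split: l1_idx=7, l2_idx=0, offset=12
L1[7] = 0
L2[0][0] = 59
paddr = 59 * 16 + 12 = 956

Answer: 956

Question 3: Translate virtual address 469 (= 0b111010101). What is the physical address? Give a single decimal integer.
vaddr = 469 = 0b111010101
Split: l1_idx=7, l2_idx=1, offset=5
L1[7] = 0
L2[0][1] = 32
paddr = 32 * 16 + 5 = 517

Answer: 517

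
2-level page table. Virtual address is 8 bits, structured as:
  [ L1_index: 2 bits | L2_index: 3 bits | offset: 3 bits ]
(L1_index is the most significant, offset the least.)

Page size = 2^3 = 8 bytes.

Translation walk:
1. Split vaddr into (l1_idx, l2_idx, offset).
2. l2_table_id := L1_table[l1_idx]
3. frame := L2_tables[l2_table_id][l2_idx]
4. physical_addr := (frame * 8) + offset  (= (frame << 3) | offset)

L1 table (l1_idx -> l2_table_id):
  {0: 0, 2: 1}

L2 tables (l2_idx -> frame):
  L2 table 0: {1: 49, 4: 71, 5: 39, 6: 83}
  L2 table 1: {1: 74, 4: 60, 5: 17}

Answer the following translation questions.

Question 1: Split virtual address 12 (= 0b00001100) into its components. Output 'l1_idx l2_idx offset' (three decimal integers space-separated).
Answer: 0 1 4

Derivation:
vaddr = 12 = 0b00001100
  top 2 bits -> l1_idx = 0
  next 3 bits -> l2_idx = 1
  bottom 3 bits -> offset = 4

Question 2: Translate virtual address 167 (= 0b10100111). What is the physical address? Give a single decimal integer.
Answer: 487

Derivation:
vaddr = 167 = 0b10100111
Split: l1_idx=2, l2_idx=4, offset=7
L1[2] = 1
L2[1][4] = 60
paddr = 60 * 8 + 7 = 487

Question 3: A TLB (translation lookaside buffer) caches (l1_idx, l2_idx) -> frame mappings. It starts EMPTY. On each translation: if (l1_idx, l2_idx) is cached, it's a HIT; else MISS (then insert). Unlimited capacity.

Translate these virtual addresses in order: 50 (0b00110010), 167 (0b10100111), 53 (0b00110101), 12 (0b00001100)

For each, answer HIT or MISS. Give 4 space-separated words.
vaddr=50: (0,6) not in TLB -> MISS, insert
vaddr=167: (2,4) not in TLB -> MISS, insert
vaddr=53: (0,6) in TLB -> HIT
vaddr=12: (0,1) not in TLB -> MISS, insert

Answer: MISS MISS HIT MISS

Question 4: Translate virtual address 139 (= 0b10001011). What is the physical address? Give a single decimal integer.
Answer: 595

Derivation:
vaddr = 139 = 0b10001011
Split: l1_idx=2, l2_idx=1, offset=3
L1[2] = 1
L2[1][1] = 74
paddr = 74 * 8 + 3 = 595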